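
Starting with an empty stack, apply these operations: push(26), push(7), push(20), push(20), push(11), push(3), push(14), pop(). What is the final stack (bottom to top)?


push(26) -> [26]
push(7) -> [26, 7]
push(20) -> [26, 7, 20]
push(20) -> [26, 7, 20, 20]
push(11) -> [26, 7, 20, 20, 11]
push(3) -> [26, 7, 20, 20, 11, 3]
push(14) -> [26, 7, 20, 20, 11, 3, 14]
pop() returns 14 -> [26, 7, 20, 20, 11, 3]
Final stack (bottom to top): [26, 7, 20, 20, 11, 3]


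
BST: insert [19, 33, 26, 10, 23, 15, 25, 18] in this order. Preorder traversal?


Root = 19; build tree by BST insertion.
Preorder traversal: [19, 10, 15, 18, 33, 26, 23, 25]


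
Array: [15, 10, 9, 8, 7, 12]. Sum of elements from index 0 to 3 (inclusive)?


Prefix sums: [0, 15, 25, 34, 42, 49, 61]
Sum[0..3] = prefix[4] - prefix[0] = 42 - 0 = 42


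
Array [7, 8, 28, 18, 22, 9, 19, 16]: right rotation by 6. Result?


Right rotate by 6: [28, 18, 22, 9, 19, 16, 7, 8]


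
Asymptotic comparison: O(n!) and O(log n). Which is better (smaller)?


logarithmic grows slower than factorial
O(log n) is asymptotically smaller; O(n!) grows faster


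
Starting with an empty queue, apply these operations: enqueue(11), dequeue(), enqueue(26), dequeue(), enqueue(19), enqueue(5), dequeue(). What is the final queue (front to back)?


enqueue(11) -> [11]
dequeue() returns 11 -> []
enqueue(26) -> [26]
dequeue() returns 26 -> []
enqueue(19) -> [19]
enqueue(5) -> [19, 5]
dequeue() returns 19 -> [5]
Final queue (front to back): [5]


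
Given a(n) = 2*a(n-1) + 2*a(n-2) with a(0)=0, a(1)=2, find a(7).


Build bottom-up:
...a(5)=88, a(6)=240, a(7)=2*240+2*88=656


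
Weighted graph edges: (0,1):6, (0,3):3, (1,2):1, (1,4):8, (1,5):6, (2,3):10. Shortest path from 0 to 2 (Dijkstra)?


Dijkstra from 0:
Distances: {0: 0, 1: 6, 2: 7, 3: 3, 4: 14, 5: 12}
Shortest distance to 2 = 7, path = [0, 1, 2]


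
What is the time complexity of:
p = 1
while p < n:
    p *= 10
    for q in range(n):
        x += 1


Per nesting level: O(log n) * O(n) = O(n log n)
Complexity: O(n log n)


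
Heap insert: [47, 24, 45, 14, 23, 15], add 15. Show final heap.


Append 15: [47, 24, 45, 14, 23, 15, 15]
Bubble up: no swaps needed
Result: [47, 24, 45, 14, 23, 15, 15]


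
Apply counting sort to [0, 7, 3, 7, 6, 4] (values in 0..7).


Count array: [1, 0, 0, 1, 1, 0, 1, 2]
Reconstruct: [0, 3, 4, 6, 7, 7]


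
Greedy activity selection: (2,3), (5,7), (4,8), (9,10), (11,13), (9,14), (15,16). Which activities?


Greedy: pick earliest-ending, then skip overlaps.
Selected (5 activities): [(2, 3), (5, 7), (9, 10), (11, 13), (15, 16)]


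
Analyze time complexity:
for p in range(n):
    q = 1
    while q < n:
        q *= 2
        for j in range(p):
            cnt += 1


Per nesting level: O(n) * O(log n) * O(n) [triangular over p] = O(n^2 log n)
Complexity: O(n^2 log n)


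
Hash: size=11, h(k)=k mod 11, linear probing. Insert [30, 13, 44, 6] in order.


Insertions: 30->slot 8; 13->slot 2; 44->slot 0; 6->slot 6
Table: [44, None, 13, None, None, None, 6, None, 30, None, None]


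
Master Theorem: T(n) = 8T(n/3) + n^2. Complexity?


a=8, b=3, c=2. log_3(8)=1.893 < c=2. Case 3: O(n^c) = O(n^2)
Complexity: O(n^2)


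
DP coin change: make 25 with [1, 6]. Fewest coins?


dp[0]=0; dp[i]=1+min(dp[i-c] for c in coins)
...dp[20]=5, dp[21]=6, dp[22]=7, dp[23]=8, dp[24]=4, dp[25]=5
Minimum coins for 25 = 5


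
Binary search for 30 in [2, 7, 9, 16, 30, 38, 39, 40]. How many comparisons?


Search for 30:
[0,7] mid=3 arr[3]=16
[4,7] mid=5 arr[5]=38
[4,4] mid=4 arr[4]=30
Total: 3 comparisons


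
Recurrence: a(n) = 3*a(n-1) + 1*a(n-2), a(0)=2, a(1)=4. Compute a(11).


Build bottom-up:
...a(9)=59734, a(10)=197288, a(11)=3*197288+1*59734=651598


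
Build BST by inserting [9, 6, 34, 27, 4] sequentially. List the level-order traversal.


Root = 9; build tree by BST insertion.
Level-Order traversal: [9, 6, 34, 4, 27]


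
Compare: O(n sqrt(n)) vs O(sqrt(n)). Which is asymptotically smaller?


sublinear grows slower than n^1.5
O(sqrt(n)) is asymptotically smaller; O(n sqrt(n)) grows faster


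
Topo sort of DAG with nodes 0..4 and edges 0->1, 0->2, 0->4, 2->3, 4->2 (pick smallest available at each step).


Kahn's algorithm, process smallest node first
Order: [0, 1, 4, 2, 3]


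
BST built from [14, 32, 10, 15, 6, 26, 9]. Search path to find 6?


BST root = 14
Search for 6: compare at each node
Path: [14, 10, 6]


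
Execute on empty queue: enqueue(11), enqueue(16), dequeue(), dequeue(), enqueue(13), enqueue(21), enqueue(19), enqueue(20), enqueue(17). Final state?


enqueue(11) -> [11]
enqueue(16) -> [11, 16]
dequeue() returns 11 -> [16]
dequeue() returns 16 -> []
enqueue(13) -> [13]
enqueue(21) -> [13, 21]
enqueue(19) -> [13, 21, 19]
enqueue(20) -> [13, 21, 19, 20]
enqueue(17) -> [13, 21, 19, 20, 17]
Final queue (front to back): [13, 21, 19, 20, 17]


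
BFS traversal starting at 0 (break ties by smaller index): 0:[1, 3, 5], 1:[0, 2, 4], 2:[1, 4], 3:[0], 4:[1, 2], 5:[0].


BFS queue: start with [0]
Visit order: [0, 1, 3, 5, 2, 4]


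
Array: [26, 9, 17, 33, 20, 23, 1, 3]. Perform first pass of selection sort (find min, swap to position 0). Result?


After one pass: [1, 9, 17, 33, 20, 23, 26, 3]


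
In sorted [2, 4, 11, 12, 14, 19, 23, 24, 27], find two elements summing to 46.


Two pointers: lo=0, hi=8
Found pair: (19, 27) summing to 46


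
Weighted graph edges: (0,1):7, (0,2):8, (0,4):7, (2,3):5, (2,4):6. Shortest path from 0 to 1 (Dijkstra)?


Dijkstra from 0:
Distances: {0: 0, 1: 7, 2: 8, 3: 13, 4: 7}
Shortest distance to 1 = 7, path = [0, 1]


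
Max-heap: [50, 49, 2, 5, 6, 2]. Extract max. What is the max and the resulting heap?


Max = 50
Replace root with last, heapify down
Resulting heap: [49, 6, 2, 5, 2]


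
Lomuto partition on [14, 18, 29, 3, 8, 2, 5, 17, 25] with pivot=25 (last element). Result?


Elements <= 25 go left of pivot.
Result: [14, 18, 3, 8, 2, 5, 17, 25, 29], pivot at index 7


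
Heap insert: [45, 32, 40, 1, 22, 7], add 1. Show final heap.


Append 1: [45, 32, 40, 1, 22, 7, 1]
Bubble up: no swaps needed
Result: [45, 32, 40, 1, 22, 7, 1]


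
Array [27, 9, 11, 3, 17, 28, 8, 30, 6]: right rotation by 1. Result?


Right rotate by 1: [6, 27, 9, 11, 3, 17, 28, 8, 30]


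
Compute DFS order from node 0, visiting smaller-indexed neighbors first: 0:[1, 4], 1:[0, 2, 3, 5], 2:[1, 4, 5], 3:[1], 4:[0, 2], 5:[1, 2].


DFS stack-based: start with [0]
Visit order: [0, 1, 2, 4, 5, 3]


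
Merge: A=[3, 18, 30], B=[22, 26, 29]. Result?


Compare heads, take smaller each step.
Merged: [3, 18, 22, 26, 29, 30]


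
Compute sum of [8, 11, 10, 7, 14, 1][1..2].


Prefix sums: [0, 8, 19, 29, 36, 50, 51]
Sum[1..2] = prefix[3] - prefix[1] = 29 - 8 = 21


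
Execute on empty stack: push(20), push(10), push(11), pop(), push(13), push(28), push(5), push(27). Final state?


push(20) -> [20]
push(10) -> [20, 10]
push(11) -> [20, 10, 11]
pop() returns 11 -> [20, 10]
push(13) -> [20, 10, 13]
push(28) -> [20, 10, 13, 28]
push(5) -> [20, 10, 13, 28, 5]
push(27) -> [20, 10, 13, 28, 5, 27]
Final stack (bottom to top): [20, 10, 13, 28, 5, 27]


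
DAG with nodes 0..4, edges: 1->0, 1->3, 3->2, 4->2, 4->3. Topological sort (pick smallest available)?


Kahn's algorithm, process smallest node first
Order: [1, 0, 4, 3, 2]


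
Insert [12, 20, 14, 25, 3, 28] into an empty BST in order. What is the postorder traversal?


Root = 12; build tree by BST insertion.
Postorder traversal: [3, 14, 28, 25, 20, 12]


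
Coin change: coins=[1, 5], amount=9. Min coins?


dp[0]=0; dp[i]=1+min(dp[i-c] for c in coins)
...dp[4]=4, dp[5]=1, dp[6]=2, dp[7]=3, dp[8]=4, dp[9]=5
Minimum coins for 9 = 5


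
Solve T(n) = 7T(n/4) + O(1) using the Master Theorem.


a=7, b=4, c=0. log_4(7)=1.404 > c=0. Case 1: O(n^log_b(a)) = O(n^1.404)
Complexity: O(n^1.404)


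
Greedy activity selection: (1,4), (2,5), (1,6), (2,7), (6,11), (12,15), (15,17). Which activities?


Greedy: pick earliest-ending, then skip overlaps.
Selected (4 activities): [(1, 4), (6, 11), (12, 15), (15, 17)]


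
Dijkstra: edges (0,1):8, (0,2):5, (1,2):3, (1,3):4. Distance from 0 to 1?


Dijkstra from 0:
Distances: {0: 0, 1: 8, 2: 5, 3: 12}
Shortest distance to 1 = 8, path = [0, 1]


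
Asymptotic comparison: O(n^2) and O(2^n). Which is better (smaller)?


quadratic grows slower than exponential
O(n^2) is asymptotically smaller; O(2^n) grows faster


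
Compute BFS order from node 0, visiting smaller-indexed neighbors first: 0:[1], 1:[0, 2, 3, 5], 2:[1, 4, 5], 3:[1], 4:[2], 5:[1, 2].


BFS queue: start with [0]
Visit order: [0, 1, 2, 3, 5, 4]


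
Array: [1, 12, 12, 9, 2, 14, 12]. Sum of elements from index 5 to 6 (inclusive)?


Prefix sums: [0, 1, 13, 25, 34, 36, 50, 62]
Sum[5..6] = prefix[7] - prefix[5] = 62 - 36 = 26


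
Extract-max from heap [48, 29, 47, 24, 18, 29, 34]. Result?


Max = 48
Replace root with last, heapify down
Resulting heap: [47, 29, 34, 24, 18, 29]


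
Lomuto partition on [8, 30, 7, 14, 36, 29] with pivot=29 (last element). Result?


Elements <= 29 go left of pivot.
Result: [8, 7, 14, 29, 36, 30], pivot at index 3


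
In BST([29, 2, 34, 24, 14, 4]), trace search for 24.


BST root = 29
Search for 24: compare at each node
Path: [29, 2, 24]


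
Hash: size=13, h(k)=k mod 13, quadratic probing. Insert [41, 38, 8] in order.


Insertions: 41->slot 2; 38->slot 12; 8->slot 8
Table: [None, None, 41, None, None, None, None, None, 8, None, None, None, 38]


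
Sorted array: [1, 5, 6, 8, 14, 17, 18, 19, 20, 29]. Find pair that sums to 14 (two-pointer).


Two pointers: lo=0, hi=9
Found pair: (6, 8) summing to 14


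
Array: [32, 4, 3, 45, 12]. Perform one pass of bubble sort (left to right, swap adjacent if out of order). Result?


After one pass: [4, 3, 32, 12, 45]


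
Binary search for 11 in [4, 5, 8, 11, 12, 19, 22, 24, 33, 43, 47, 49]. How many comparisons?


Search for 11:
[0,11] mid=5 arr[5]=19
[0,4] mid=2 arr[2]=8
[3,4] mid=3 arr[3]=11
Total: 3 comparisons


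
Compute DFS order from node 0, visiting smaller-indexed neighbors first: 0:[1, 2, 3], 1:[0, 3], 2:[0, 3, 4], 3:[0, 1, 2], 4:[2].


DFS stack-based: start with [0]
Visit order: [0, 1, 3, 2, 4]


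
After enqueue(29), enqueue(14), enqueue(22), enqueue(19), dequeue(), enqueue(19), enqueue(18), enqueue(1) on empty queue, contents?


enqueue(29) -> [29]
enqueue(14) -> [29, 14]
enqueue(22) -> [29, 14, 22]
enqueue(19) -> [29, 14, 22, 19]
dequeue() returns 29 -> [14, 22, 19]
enqueue(19) -> [14, 22, 19, 19]
enqueue(18) -> [14, 22, 19, 19, 18]
enqueue(1) -> [14, 22, 19, 19, 18, 1]
Final queue (front to back): [14, 22, 19, 19, 18, 1]


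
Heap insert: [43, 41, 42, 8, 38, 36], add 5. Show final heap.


Append 5: [43, 41, 42, 8, 38, 36, 5]
Bubble up: no swaps needed
Result: [43, 41, 42, 8, 38, 36, 5]


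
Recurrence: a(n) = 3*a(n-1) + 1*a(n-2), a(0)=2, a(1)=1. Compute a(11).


Build bottom-up:
...a(9)=20824, a(10)=68777, a(11)=3*68777+1*20824=227155


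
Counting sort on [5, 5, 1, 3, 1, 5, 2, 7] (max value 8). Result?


Count array: [0, 2, 1, 1, 0, 3, 0, 1, 0]
Reconstruct: [1, 1, 2, 3, 5, 5, 5, 7]


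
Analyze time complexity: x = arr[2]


Analysis: constant-time operation, no loop
Complexity: O(1)


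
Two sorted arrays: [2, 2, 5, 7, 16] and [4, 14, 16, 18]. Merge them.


Compare heads, take smaller each step.
Merged: [2, 2, 4, 5, 7, 14, 16, 16, 18]


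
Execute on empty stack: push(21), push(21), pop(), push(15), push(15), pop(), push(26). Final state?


push(21) -> [21]
push(21) -> [21, 21]
pop() returns 21 -> [21]
push(15) -> [21, 15]
push(15) -> [21, 15, 15]
pop() returns 15 -> [21, 15]
push(26) -> [21, 15, 26]
Final stack (bottom to top): [21, 15, 26]


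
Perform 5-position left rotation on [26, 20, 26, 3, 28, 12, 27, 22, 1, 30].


Left rotate by 5: [12, 27, 22, 1, 30, 26, 20, 26, 3, 28]


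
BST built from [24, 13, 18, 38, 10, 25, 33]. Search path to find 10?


BST root = 24
Search for 10: compare at each node
Path: [24, 13, 10]


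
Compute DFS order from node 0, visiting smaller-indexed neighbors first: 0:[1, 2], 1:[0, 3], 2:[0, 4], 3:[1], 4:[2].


DFS stack-based: start with [0]
Visit order: [0, 1, 3, 2, 4]


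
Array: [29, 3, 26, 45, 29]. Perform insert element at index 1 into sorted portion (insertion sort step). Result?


After one pass: [3, 29, 26, 45, 29]


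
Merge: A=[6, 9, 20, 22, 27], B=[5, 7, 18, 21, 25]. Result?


Compare heads, take smaller each step.
Merged: [5, 6, 7, 9, 18, 20, 21, 22, 25, 27]


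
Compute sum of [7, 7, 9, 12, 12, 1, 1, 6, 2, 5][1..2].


Prefix sums: [0, 7, 14, 23, 35, 47, 48, 49, 55, 57, 62]
Sum[1..2] = prefix[3] - prefix[1] = 23 - 7 = 16


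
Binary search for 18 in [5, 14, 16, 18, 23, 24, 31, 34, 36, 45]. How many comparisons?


Search for 18:
[0,9] mid=4 arr[4]=23
[0,3] mid=1 arr[1]=14
[2,3] mid=2 arr[2]=16
[3,3] mid=3 arr[3]=18
Total: 4 comparisons


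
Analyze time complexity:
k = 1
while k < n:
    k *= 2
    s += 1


Per nesting level: O(log n) = O(log n)
Complexity: O(log n)


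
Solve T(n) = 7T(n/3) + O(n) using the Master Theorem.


a=7, b=3, c=1. log_3(7)=1.771 > c=1. Case 1: O(n^log_b(a)) = O(n^1.771)
Complexity: O(n^1.771)


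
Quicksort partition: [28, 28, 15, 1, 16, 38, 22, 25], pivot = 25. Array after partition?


Elements <= 25 go left of pivot.
Result: [15, 1, 16, 22, 25, 38, 28, 28], pivot at index 4


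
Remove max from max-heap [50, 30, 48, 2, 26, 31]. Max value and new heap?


Max = 50
Replace root with last, heapify down
Resulting heap: [48, 30, 31, 2, 26]


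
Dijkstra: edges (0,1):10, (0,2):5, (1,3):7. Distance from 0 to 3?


Dijkstra from 0:
Distances: {0: 0, 1: 10, 2: 5, 3: 17}
Shortest distance to 3 = 17, path = [0, 1, 3]


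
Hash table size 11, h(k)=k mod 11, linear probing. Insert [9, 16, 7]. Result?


Insertions: 9->slot 9; 16->slot 5; 7->slot 7
Table: [None, None, None, None, None, 16, None, 7, None, 9, None]


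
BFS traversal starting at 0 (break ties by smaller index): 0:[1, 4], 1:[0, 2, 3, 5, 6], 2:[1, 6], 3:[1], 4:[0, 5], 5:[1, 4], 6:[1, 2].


BFS queue: start with [0]
Visit order: [0, 1, 4, 2, 3, 5, 6]


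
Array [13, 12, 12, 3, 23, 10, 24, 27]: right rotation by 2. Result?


Right rotate by 2: [24, 27, 13, 12, 12, 3, 23, 10]


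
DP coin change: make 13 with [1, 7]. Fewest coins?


dp[0]=0; dp[i]=1+min(dp[i-c] for c in coins)
...dp[8]=2, dp[9]=3, dp[10]=4, dp[11]=5, dp[12]=6, dp[13]=7
Minimum coins for 13 = 7


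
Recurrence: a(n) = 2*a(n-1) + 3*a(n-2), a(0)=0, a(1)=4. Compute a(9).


Build bottom-up:
...a(7)=2188, a(8)=6560, a(9)=2*6560+3*2188=19684


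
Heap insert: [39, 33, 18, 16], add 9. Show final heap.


Append 9: [39, 33, 18, 16, 9]
Bubble up: no swaps needed
Result: [39, 33, 18, 16, 9]


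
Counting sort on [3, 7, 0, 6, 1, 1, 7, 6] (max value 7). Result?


Count array: [1, 2, 0, 1, 0, 0, 2, 2]
Reconstruct: [0, 1, 1, 3, 6, 6, 7, 7]


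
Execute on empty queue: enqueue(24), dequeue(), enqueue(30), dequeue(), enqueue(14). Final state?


enqueue(24) -> [24]
dequeue() returns 24 -> []
enqueue(30) -> [30]
dequeue() returns 30 -> []
enqueue(14) -> [14]
Final queue (front to back): [14]


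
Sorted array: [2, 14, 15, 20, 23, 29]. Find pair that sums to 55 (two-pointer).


Two pointers: lo=0, hi=5
No pair sums to 55


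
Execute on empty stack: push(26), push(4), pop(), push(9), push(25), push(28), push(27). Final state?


push(26) -> [26]
push(4) -> [26, 4]
pop() returns 4 -> [26]
push(9) -> [26, 9]
push(25) -> [26, 9, 25]
push(28) -> [26, 9, 25, 28]
push(27) -> [26, 9, 25, 28, 27]
Final stack (bottom to top): [26, 9, 25, 28, 27]


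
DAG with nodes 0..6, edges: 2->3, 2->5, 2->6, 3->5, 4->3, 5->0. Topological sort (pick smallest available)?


Kahn's algorithm, process smallest node first
Order: [1, 2, 4, 3, 5, 0, 6]


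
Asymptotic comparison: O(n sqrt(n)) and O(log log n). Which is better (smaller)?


double-logarithmic grows slower than n^1.5
O(log log n) is asymptotically smaller; O(n sqrt(n)) grows faster


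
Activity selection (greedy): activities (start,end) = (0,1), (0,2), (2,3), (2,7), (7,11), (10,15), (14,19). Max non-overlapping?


Greedy: pick earliest-ending, then skip overlaps.
Selected (4 activities): [(0, 1), (2, 3), (7, 11), (14, 19)]


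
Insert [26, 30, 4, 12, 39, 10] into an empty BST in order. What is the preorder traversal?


Root = 26; build tree by BST insertion.
Preorder traversal: [26, 4, 12, 10, 30, 39]


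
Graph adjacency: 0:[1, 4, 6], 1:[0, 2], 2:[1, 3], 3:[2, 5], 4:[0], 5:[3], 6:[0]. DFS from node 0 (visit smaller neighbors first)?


DFS stack-based: start with [0]
Visit order: [0, 1, 2, 3, 5, 4, 6]


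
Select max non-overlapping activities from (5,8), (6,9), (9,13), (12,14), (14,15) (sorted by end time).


Greedy: pick earliest-ending, then skip overlaps.
Selected (3 activities): [(5, 8), (9, 13), (14, 15)]


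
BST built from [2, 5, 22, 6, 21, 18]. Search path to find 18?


BST root = 2
Search for 18: compare at each node
Path: [2, 5, 22, 6, 21, 18]


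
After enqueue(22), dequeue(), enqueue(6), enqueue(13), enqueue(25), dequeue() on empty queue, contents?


enqueue(22) -> [22]
dequeue() returns 22 -> []
enqueue(6) -> [6]
enqueue(13) -> [6, 13]
enqueue(25) -> [6, 13, 25]
dequeue() returns 6 -> [13, 25]
Final queue (front to back): [13, 25]


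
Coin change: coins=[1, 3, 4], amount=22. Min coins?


dp[0]=0; dp[i]=1+min(dp[i-c] for c in coins)
...dp[17]=5, dp[18]=5, dp[19]=5, dp[20]=5, dp[21]=6, dp[22]=6
Minimum coins for 22 = 6


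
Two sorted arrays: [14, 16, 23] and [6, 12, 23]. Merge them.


Compare heads, take smaller each step.
Merged: [6, 12, 14, 16, 23, 23]


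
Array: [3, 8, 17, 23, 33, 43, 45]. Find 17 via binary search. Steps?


Search for 17:
[0,6] mid=3 arr[3]=23
[0,2] mid=1 arr[1]=8
[2,2] mid=2 arr[2]=17
Total: 3 comparisons


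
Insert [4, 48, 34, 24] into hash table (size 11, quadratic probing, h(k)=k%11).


Insertions: 4->slot 4; 48->slot 5; 34->slot 1; 24->slot 2
Table: [None, 34, 24, None, 4, 48, None, None, None, None, None]


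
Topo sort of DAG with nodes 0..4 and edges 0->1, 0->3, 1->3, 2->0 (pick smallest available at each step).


Kahn's algorithm, process smallest node first
Order: [2, 0, 1, 3, 4]


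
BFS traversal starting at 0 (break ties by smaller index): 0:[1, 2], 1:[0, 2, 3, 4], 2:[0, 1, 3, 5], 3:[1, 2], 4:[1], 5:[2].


BFS queue: start with [0]
Visit order: [0, 1, 2, 3, 4, 5]


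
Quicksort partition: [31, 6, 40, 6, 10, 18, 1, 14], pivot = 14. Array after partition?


Elements <= 14 go left of pivot.
Result: [6, 6, 10, 1, 14, 18, 31, 40], pivot at index 4


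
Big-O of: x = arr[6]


Analysis: constant-time operation, no loop
Complexity: O(1)


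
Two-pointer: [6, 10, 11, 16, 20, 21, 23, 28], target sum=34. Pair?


Two pointers: lo=0, hi=7
Found pair: (6, 28) summing to 34


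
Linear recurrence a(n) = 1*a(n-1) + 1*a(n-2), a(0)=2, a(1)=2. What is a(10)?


Build bottom-up:
...a(8)=68, a(9)=110, a(10)=1*110+1*68=178


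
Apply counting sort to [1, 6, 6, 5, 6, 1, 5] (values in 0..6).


Count array: [0, 2, 0, 0, 0, 2, 3]
Reconstruct: [1, 1, 5, 5, 6, 6, 6]


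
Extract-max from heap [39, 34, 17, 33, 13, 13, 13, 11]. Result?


Max = 39
Replace root with last, heapify down
Resulting heap: [34, 33, 17, 11, 13, 13, 13]


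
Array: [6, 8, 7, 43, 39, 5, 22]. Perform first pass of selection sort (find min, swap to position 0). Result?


After one pass: [5, 8, 7, 43, 39, 6, 22]


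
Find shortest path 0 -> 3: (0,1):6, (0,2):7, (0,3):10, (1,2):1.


Dijkstra from 0:
Distances: {0: 0, 1: 6, 2: 7, 3: 10}
Shortest distance to 3 = 10, path = [0, 3]


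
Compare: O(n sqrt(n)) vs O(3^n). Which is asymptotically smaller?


n^1.5 grows slower than exponential (base 3)
O(n sqrt(n)) is asymptotically smaller; O(3^n) grows faster


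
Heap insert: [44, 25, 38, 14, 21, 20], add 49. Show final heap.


Append 49: [44, 25, 38, 14, 21, 20, 49]
Bubble up: swap idx 6(49) with idx 2(38); swap idx 2(49) with idx 0(44)
Result: [49, 25, 44, 14, 21, 20, 38]


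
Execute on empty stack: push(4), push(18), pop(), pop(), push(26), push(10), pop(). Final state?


push(4) -> [4]
push(18) -> [4, 18]
pop() returns 18 -> [4]
pop() returns 4 -> []
push(26) -> [26]
push(10) -> [26, 10]
pop() returns 10 -> [26]
Final stack (bottom to top): [26]


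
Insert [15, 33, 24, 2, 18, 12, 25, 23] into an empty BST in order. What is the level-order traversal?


Root = 15; build tree by BST insertion.
Level-Order traversal: [15, 2, 33, 12, 24, 18, 25, 23]


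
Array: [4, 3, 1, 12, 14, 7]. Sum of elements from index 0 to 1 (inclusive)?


Prefix sums: [0, 4, 7, 8, 20, 34, 41]
Sum[0..1] = prefix[2] - prefix[0] = 7 - 0 = 7


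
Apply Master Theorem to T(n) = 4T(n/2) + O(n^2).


a=4, b=2, c=2. log_2(4)=2 = c=2. Case 2: O(n^c log n) = O(n^2 log n)
Complexity: O(n^2 log n)


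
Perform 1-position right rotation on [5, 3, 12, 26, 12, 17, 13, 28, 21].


Right rotate by 1: [21, 5, 3, 12, 26, 12, 17, 13, 28]


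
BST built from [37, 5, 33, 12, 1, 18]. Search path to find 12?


BST root = 37
Search for 12: compare at each node
Path: [37, 5, 33, 12]


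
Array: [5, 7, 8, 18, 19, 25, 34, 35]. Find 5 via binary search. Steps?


Search for 5:
[0,7] mid=3 arr[3]=18
[0,2] mid=1 arr[1]=7
[0,0] mid=0 arr[0]=5
Total: 3 comparisons


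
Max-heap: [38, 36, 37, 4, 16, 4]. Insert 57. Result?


Append 57: [38, 36, 37, 4, 16, 4, 57]
Bubble up: swap idx 6(57) with idx 2(37); swap idx 2(57) with idx 0(38)
Result: [57, 36, 38, 4, 16, 4, 37]


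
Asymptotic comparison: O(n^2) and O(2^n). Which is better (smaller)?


quadratic grows slower than exponential
O(n^2) is asymptotically smaller; O(2^n) grows faster


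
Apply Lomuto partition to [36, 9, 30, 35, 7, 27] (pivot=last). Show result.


Elements <= 27 go left of pivot.
Result: [9, 7, 27, 35, 36, 30], pivot at index 2


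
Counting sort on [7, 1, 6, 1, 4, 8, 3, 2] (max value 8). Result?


Count array: [0, 2, 1, 1, 1, 0, 1, 1, 1]
Reconstruct: [1, 1, 2, 3, 4, 6, 7, 8]


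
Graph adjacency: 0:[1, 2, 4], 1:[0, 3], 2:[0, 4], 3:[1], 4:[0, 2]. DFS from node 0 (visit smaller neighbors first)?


DFS stack-based: start with [0]
Visit order: [0, 1, 3, 2, 4]


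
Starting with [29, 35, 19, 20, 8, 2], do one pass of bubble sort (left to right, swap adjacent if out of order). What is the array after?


After one pass: [29, 19, 20, 8, 2, 35]


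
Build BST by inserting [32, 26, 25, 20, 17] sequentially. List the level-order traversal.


Root = 32; build tree by BST insertion.
Level-Order traversal: [32, 26, 25, 20, 17]


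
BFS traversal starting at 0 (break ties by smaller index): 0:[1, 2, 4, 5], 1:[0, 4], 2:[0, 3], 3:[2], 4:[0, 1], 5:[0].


BFS queue: start with [0]
Visit order: [0, 1, 2, 4, 5, 3]


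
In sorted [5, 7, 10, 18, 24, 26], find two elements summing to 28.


Two pointers: lo=0, hi=5
Found pair: (10, 18) summing to 28


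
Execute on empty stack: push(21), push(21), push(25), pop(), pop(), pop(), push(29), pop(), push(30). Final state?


push(21) -> [21]
push(21) -> [21, 21]
push(25) -> [21, 21, 25]
pop() returns 25 -> [21, 21]
pop() returns 21 -> [21]
pop() returns 21 -> []
push(29) -> [29]
pop() returns 29 -> []
push(30) -> [30]
Final stack (bottom to top): [30]


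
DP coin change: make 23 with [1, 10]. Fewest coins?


dp[0]=0; dp[i]=1+min(dp[i-c] for c in coins)
...dp[18]=9, dp[19]=10, dp[20]=2, dp[21]=3, dp[22]=4, dp[23]=5
Minimum coins for 23 = 5


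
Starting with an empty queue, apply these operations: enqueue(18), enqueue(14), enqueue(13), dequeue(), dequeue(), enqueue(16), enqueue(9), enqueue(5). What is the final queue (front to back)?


enqueue(18) -> [18]
enqueue(14) -> [18, 14]
enqueue(13) -> [18, 14, 13]
dequeue() returns 18 -> [14, 13]
dequeue() returns 14 -> [13]
enqueue(16) -> [13, 16]
enqueue(9) -> [13, 16, 9]
enqueue(5) -> [13, 16, 9, 5]
Final queue (front to back): [13, 16, 9, 5]


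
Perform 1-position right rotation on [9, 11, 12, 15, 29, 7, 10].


Right rotate by 1: [10, 9, 11, 12, 15, 29, 7]


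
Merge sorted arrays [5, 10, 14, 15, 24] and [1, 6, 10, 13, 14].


Compare heads, take smaller each step.
Merged: [1, 5, 6, 10, 10, 13, 14, 14, 15, 24]


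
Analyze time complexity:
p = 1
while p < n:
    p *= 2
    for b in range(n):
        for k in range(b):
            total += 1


Per nesting level: O(log n) * O(n) * O(n) [triangular over b] = O(n^2 log n)
Complexity: O(n^2 log n)


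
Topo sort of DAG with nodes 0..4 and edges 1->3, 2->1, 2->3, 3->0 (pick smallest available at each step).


Kahn's algorithm, process smallest node first
Order: [2, 1, 3, 0, 4]


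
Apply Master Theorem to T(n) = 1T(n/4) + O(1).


a=1, b=4, c=0. log_4(1)=0 = c=0. Case 2: O(n^c log n) = O(log n)
Complexity: O(log n)


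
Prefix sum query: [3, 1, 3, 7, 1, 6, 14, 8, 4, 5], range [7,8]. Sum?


Prefix sums: [0, 3, 4, 7, 14, 15, 21, 35, 43, 47, 52]
Sum[7..8] = prefix[9] - prefix[7] = 47 - 35 = 12


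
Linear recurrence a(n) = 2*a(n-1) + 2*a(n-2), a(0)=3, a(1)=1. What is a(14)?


Build bottom-up:
...a(12)=159552, a(13)=435904, a(14)=2*435904+2*159552=1190912


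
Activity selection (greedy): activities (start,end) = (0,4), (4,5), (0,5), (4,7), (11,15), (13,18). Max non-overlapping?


Greedy: pick earliest-ending, then skip overlaps.
Selected (3 activities): [(0, 4), (4, 5), (11, 15)]


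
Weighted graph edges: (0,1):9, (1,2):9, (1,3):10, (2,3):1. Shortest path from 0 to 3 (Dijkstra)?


Dijkstra from 0:
Distances: {0: 0, 1: 9, 2: 18, 3: 19}
Shortest distance to 3 = 19, path = [0, 1, 3]


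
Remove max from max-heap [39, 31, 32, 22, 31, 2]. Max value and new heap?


Max = 39
Replace root with last, heapify down
Resulting heap: [32, 31, 2, 22, 31]


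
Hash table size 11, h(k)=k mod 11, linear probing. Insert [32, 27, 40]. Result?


Insertions: 32->slot 10; 27->slot 5; 40->slot 7
Table: [None, None, None, None, None, 27, None, 40, None, None, 32]


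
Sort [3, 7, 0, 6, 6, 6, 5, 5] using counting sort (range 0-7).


Count array: [1, 0, 0, 1, 0, 2, 3, 1]
Reconstruct: [0, 3, 5, 5, 6, 6, 6, 7]


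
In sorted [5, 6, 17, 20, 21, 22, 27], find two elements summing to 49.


Two pointers: lo=0, hi=6
Found pair: (22, 27) summing to 49


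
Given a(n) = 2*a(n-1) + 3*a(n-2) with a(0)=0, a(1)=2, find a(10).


Build bottom-up:
...a(8)=3280, a(9)=9842, a(10)=2*9842+3*3280=29524


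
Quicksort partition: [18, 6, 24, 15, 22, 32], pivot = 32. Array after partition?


Elements <= 32 go left of pivot.
Result: [18, 6, 24, 15, 22, 32], pivot at index 5


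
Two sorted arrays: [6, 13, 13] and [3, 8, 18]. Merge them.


Compare heads, take smaller each step.
Merged: [3, 6, 8, 13, 13, 18]


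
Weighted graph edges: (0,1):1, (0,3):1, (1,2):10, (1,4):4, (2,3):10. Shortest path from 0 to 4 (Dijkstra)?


Dijkstra from 0:
Distances: {0: 0, 1: 1, 2: 11, 3: 1, 4: 5}
Shortest distance to 4 = 5, path = [0, 1, 4]


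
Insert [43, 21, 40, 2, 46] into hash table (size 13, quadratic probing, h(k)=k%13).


Insertions: 43->slot 4; 21->slot 8; 40->slot 1; 2->slot 2; 46->slot 7
Table: [None, 40, 2, None, 43, None, None, 46, 21, None, None, None, None]


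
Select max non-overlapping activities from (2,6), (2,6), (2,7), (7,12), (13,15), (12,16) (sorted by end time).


Greedy: pick earliest-ending, then skip overlaps.
Selected (3 activities): [(2, 6), (7, 12), (13, 15)]


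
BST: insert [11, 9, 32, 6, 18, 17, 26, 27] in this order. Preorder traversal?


Root = 11; build tree by BST insertion.
Preorder traversal: [11, 9, 6, 32, 18, 17, 26, 27]


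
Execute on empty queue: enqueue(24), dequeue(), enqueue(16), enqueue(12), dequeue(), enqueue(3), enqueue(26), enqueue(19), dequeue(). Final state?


enqueue(24) -> [24]
dequeue() returns 24 -> []
enqueue(16) -> [16]
enqueue(12) -> [16, 12]
dequeue() returns 16 -> [12]
enqueue(3) -> [12, 3]
enqueue(26) -> [12, 3, 26]
enqueue(19) -> [12, 3, 26, 19]
dequeue() returns 12 -> [3, 26, 19]
Final queue (front to back): [3, 26, 19]


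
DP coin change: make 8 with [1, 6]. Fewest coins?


dp[0]=0; dp[i]=1+min(dp[i-c] for c in coins)
...dp[3]=3, dp[4]=4, dp[5]=5, dp[6]=1, dp[7]=2, dp[8]=3
Minimum coins for 8 = 3


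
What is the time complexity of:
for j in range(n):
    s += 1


Per nesting level: O(n) = O(n)
Complexity: O(n)


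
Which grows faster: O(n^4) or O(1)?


constant grows slower than quartic
O(1) is asymptotically smaller; O(n^4) grows faster


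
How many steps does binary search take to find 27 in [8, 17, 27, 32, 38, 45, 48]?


Search for 27:
[0,6] mid=3 arr[3]=32
[0,2] mid=1 arr[1]=17
[2,2] mid=2 arr[2]=27
Total: 3 comparisons


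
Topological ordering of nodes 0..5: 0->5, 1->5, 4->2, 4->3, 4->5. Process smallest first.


Kahn's algorithm, process smallest node first
Order: [0, 1, 4, 2, 3, 5]


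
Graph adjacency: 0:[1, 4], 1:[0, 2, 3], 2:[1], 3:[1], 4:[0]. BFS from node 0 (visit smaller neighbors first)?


BFS queue: start with [0]
Visit order: [0, 1, 4, 2, 3]


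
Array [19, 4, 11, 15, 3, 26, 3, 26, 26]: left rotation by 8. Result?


Left rotate by 8: [26, 19, 4, 11, 15, 3, 26, 3, 26]


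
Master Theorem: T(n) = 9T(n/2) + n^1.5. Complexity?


a=9, b=2, c=1.5. log_2(9)=3.170 > c=1.5. Case 1: O(n^log_b(a)) = O(n^3.170)
Complexity: O(n^3.170)


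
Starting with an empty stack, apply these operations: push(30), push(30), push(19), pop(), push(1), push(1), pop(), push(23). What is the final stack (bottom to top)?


push(30) -> [30]
push(30) -> [30, 30]
push(19) -> [30, 30, 19]
pop() returns 19 -> [30, 30]
push(1) -> [30, 30, 1]
push(1) -> [30, 30, 1, 1]
pop() returns 1 -> [30, 30, 1]
push(23) -> [30, 30, 1, 23]
Final stack (bottom to top): [30, 30, 1, 23]


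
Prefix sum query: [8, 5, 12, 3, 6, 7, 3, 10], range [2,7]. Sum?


Prefix sums: [0, 8, 13, 25, 28, 34, 41, 44, 54]
Sum[2..7] = prefix[8] - prefix[2] = 54 - 13 = 41


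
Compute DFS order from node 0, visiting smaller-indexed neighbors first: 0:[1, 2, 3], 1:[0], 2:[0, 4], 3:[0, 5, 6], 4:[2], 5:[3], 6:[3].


DFS stack-based: start with [0]
Visit order: [0, 1, 2, 4, 3, 5, 6]


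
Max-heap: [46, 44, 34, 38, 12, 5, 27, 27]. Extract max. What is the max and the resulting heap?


Max = 46
Replace root with last, heapify down
Resulting heap: [44, 38, 34, 27, 12, 5, 27]


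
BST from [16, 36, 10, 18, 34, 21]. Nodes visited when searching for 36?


BST root = 16
Search for 36: compare at each node
Path: [16, 36]


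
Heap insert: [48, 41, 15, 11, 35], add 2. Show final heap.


Append 2: [48, 41, 15, 11, 35, 2]
Bubble up: no swaps needed
Result: [48, 41, 15, 11, 35, 2]


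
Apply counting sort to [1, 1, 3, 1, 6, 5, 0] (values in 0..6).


Count array: [1, 3, 0, 1, 0, 1, 1]
Reconstruct: [0, 1, 1, 1, 3, 5, 6]


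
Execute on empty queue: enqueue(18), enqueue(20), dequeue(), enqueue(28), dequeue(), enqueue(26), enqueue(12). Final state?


enqueue(18) -> [18]
enqueue(20) -> [18, 20]
dequeue() returns 18 -> [20]
enqueue(28) -> [20, 28]
dequeue() returns 20 -> [28]
enqueue(26) -> [28, 26]
enqueue(12) -> [28, 26, 12]
Final queue (front to back): [28, 26, 12]


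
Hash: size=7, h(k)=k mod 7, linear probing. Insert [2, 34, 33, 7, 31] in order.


Insertions: 2->slot 2; 34->slot 6; 33->slot 5; 7->slot 0; 31->slot 3
Table: [7, None, 2, 31, None, 33, 34]


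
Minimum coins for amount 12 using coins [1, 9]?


dp[0]=0; dp[i]=1+min(dp[i-c] for c in coins)
...dp[7]=7, dp[8]=8, dp[9]=1, dp[10]=2, dp[11]=3, dp[12]=4
Minimum coins for 12 = 4


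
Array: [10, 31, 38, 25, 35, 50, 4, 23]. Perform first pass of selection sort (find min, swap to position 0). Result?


After one pass: [4, 31, 38, 25, 35, 50, 10, 23]


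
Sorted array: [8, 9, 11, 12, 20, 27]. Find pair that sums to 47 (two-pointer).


Two pointers: lo=0, hi=5
Found pair: (20, 27) summing to 47


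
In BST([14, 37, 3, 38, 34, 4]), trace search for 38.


BST root = 14
Search for 38: compare at each node
Path: [14, 37, 38]


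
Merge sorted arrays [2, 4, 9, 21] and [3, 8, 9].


Compare heads, take smaller each step.
Merged: [2, 3, 4, 8, 9, 9, 21]


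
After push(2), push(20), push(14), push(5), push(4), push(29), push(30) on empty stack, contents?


push(2) -> [2]
push(20) -> [2, 20]
push(14) -> [2, 20, 14]
push(5) -> [2, 20, 14, 5]
push(4) -> [2, 20, 14, 5, 4]
push(29) -> [2, 20, 14, 5, 4, 29]
push(30) -> [2, 20, 14, 5, 4, 29, 30]
Final stack (bottom to top): [2, 20, 14, 5, 4, 29, 30]


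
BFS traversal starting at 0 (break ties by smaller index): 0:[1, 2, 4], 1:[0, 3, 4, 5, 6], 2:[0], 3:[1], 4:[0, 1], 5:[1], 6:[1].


BFS queue: start with [0]
Visit order: [0, 1, 2, 4, 3, 5, 6]


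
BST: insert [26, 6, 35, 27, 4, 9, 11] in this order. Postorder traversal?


Root = 26; build tree by BST insertion.
Postorder traversal: [4, 11, 9, 6, 27, 35, 26]


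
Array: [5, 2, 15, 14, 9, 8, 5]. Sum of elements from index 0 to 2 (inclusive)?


Prefix sums: [0, 5, 7, 22, 36, 45, 53, 58]
Sum[0..2] = prefix[3] - prefix[0] = 22 - 0 = 22


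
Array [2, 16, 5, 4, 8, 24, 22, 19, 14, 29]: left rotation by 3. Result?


Left rotate by 3: [4, 8, 24, 22, 19, 14, 29, 2, 16, 5]


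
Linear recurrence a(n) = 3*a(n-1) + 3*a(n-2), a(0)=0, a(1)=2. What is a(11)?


Build bottom-up:
...a(9)=70632, a(10)=267786, a(11)=3*267786+3*70632=1015254


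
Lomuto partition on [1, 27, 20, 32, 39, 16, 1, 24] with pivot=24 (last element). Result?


Elements <= 24 go left of pivot.
Result: [1, 20, 16, 1, 24, 27, 32, 39], pivot at index 4


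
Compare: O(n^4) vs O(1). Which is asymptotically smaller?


constant grows slower than quartic
O(1) is asymptotically smaller; O(n^4) grows faster


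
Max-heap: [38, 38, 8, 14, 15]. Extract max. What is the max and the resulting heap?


Max = 38
Replace root with last, heapify down
Resulting heap: [38, 15, 8, 14]


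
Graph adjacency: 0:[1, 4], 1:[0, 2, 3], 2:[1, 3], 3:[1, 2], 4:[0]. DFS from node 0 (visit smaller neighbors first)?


DFS stack-based: start with [0]
Visit order: [0, 1, 2, 3, 4]


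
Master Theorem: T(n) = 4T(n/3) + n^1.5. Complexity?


a=4, b=3, c=1.5. log_3(4)=1.262 < c=1.5. Case 3: O(n^c) = O(n^1.500)
Complexity: O(n^1.500)


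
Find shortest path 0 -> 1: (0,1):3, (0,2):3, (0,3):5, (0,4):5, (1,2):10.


Dijkstra from 0:
Distances: {0: 0, 1: 3, 2: 3, 3: 5, 4: 5}
Shortest distance to 1 = 3, path = [0, 1]


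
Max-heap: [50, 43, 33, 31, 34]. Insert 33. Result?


Append 33: [50, 43, 33, 31, 34, 33]
Bubble up: no swaps needed
Result: [50, 43, 33, 31, 34, 33]


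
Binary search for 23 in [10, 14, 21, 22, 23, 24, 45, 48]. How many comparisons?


Search for 23:
[0,7] mid=3 arr[3]=22
[4,7] mid=5 arr[5]=24
[4,4] mid=4 arr[4]=23
Total: 3 comparisons


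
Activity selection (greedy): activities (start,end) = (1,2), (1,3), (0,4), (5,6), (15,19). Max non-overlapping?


Greedy: pick earliest-ending, then skip overlaps.
Selected (3 activities): [(1, 2), (5, 6), (15, 19)]


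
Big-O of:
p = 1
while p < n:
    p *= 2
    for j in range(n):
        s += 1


Per nesting level: O(log n) * O(n) = O(n log n)
Complexity: O(n log n)


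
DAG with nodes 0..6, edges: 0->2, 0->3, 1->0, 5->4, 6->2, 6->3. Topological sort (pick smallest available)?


Kahn's algorithm, process smallest node first
Order: [1, 0, 5, 4, 6, 2, 3]


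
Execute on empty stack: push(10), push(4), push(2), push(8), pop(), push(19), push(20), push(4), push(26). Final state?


push(10) -> [10]
push(4) -> [10, 4]
push(2) -> [10, 4, 2]
push(8) -> [10, 4, 2, 8]
pop() returns 8 -> [10, 4, 2]
push(19) -> [10, 4, 2, 19]
push(20) -> [10, 4, 2, 19, 20]
push(4) -> [10, 4, 2, 19, 20, 4]
push(26) -> [10, 4, 2, 19, 20, 4, 26]
Final stack (bottom to top): [10, 4, 2, 19, 20, 4, 26]


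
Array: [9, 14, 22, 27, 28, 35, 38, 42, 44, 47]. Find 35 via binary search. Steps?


Search for 35:
[0,9] mid=4 arr[4]=28
[5,9] mid=7 arr[7]=42
[5,6] mid=5 arr[5]=35
Total: 3 comparisons


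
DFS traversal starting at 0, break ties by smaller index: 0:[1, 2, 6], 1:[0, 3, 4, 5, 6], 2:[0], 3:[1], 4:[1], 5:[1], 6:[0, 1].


DFS stack-based: start with [0]
Visit order: [0, 1, 3, 4, 5, 6, 2]


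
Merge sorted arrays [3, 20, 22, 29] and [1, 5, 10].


Compare heads, take smaller each step.
Merged: [1, 3, 5, 10, 20, 22, 29]


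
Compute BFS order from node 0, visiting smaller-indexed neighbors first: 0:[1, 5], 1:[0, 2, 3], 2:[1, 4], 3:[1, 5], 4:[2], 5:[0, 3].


BFS queue: start with [0]
Visit order: [0, 1, 5, 2, 3, 4]


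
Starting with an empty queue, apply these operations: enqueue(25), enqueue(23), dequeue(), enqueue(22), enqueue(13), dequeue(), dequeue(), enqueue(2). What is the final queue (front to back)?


enqueue(25) -> [25]
enqueue(23) -> [25, 23]
dequeue() returns 25 -> [23]
enqueue(22) -> [23, 22]
enqueue(13) -> [23, 22, 13]
dequeue() returns 23 -> [22, 13]
dequeue() returns 22 -> [13]
enqueue(2) -> [13, 2]
Final queue (front to back): [13, 2]


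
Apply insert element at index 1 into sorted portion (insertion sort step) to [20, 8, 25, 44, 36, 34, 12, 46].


After one pass: [8, 20, 25, 44, 36, 34, 12, 46]


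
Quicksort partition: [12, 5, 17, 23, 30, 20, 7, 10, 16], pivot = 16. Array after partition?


Elements <= 16 go left of pivot.
Result: [12, 5, 7, 10, 16, 20, 17, 23, 30], pivot at index 4


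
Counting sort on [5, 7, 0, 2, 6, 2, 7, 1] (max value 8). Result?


Count array: [1, 1, 2, 0, 0, 1, 1, 2, 0]
Reconstruct: [0, 1, 2, 2, 5, 6, 7, 7]


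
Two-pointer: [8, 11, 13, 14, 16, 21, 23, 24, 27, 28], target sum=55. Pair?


Two pointers: lo=0, hi=9
Found pair: (27, 28) summing to 55


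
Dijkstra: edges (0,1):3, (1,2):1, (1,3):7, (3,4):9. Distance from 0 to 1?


Dijkstra from 0:
Distances: {0: 0, 1: 3, 2: 4, 3: 10, 4: 19}
Shortest distance to 1 = 3, path = [0, 1]


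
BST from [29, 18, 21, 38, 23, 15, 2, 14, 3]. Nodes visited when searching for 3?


BST root = 29
Search for 3: compare at each node
Path: [29, 18, 15, 2, 14, 3]


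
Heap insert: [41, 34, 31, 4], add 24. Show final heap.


Append 24: [41, 34, 31, 4, 24]
Bubble up: no swaps needed
Result: [41, 34, 31, 4, 24]


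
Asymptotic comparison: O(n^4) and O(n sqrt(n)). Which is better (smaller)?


n^1.5 grows slower than quartic
O(n sqrt(n)) is asymptotically smaller; O(n^4) grows faster


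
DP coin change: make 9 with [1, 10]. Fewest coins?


dp[0]=0; dp[i]=1+min(dp[i-c] for c in coins)
...dp[4]=4, dp[5]=5, dp[6]=6, dp[7]=7, dp[8]=8, dp[9]=9
Minimum coins for 9 = 9


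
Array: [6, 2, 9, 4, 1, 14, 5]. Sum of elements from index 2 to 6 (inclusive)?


Prefix sums: [0, 6, 8, 17, 21, 22, 36, 41]
Sum[2..6] = prefix[7] - prefix[2] = 41 - 8 = 33


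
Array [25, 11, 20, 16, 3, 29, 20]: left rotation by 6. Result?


Left rotate by 6: [20, 25, 11, 20, 16, 3, 29]


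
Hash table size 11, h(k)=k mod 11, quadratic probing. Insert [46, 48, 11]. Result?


Insertions: 46->slot 2; 48->slot 4; 11->slot 0
Table: [11, None, 46, None, 48, None, None, None, None, None, None]


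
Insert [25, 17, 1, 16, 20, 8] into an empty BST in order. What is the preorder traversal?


Root = 25; build tree by BST insertion.
Preorder traversal: [25, 17, 1, 16, 8, 20]
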